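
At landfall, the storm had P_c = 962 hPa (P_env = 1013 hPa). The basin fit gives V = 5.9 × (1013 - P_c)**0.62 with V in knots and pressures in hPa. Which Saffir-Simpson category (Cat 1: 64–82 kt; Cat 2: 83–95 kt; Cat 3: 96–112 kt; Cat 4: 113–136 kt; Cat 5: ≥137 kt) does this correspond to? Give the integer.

1

ΔP = 1013 − 962 = 51 hPa.
V ≈ 5.9 × 51^0.62 = 5.9 × 11.45 ≈ 68 kt.
68 kt falls in the Category 1 band.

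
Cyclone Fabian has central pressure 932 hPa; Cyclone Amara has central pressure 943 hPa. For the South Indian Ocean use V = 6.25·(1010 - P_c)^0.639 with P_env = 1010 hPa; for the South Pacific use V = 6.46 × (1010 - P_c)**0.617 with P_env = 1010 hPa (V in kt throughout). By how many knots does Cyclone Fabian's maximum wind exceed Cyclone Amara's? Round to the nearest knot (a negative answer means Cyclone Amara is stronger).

15 kt

Cyclone Fabian: ΔP = 78; V ≈ 6.25 × 78^0.639 ≈ 101.14 kt.
Cyclone Amara: ΔP = 67; V ≈ 6.46 × 67^0.617 ≈ 86.48 kt.
Difference ≈ 101.14 − 86.48 = 14.66 → 15 kt.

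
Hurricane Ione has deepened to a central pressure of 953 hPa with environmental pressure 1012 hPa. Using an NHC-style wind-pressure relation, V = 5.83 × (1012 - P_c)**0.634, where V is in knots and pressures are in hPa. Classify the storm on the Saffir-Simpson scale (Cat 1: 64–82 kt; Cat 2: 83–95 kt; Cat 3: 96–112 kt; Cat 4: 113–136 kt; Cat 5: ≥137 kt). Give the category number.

1

ΔP = 1012 − 953 = 59 hPa.
V ≈ 5.83 × 59^0.634 = 5.83 × 13.27 ≈ 77 kt.
77 kt falls in the Category 1 band.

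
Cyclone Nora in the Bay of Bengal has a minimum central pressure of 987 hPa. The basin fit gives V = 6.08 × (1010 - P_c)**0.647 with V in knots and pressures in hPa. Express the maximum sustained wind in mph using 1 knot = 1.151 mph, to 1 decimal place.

53.2 mph

ΔP = 1010 − 987 = 23 hPa.
V ≈ 6.08 × 23^0.647 = 6.08 × 7.604 ≈ 46.232 kt.
46.232 × 1.151 ≈ 53.21 mph → 53.2 mph.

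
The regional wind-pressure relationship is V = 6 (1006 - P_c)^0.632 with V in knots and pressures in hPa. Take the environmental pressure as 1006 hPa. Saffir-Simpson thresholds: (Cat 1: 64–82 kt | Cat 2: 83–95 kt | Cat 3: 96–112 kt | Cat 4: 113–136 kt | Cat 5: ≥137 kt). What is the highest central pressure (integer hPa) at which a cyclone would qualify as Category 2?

Category 2 begins at V = 83 kt.
Required ΔP = (83/6)^(1/0.632) = 13.833^1.582 ≈ 63.87 hPa.
P_c ≤ 1006 − 63.87 = 942.13, so the highest integer P_c is 942 hPa.

942 hPa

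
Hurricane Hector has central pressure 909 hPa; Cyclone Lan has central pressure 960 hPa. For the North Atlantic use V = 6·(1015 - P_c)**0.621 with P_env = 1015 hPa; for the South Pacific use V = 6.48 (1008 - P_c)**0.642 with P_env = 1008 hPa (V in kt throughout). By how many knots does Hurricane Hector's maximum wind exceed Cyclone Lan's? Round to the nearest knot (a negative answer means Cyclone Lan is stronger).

31 kt

Hurricane Hector: ΔP = 106; V ≈ 6 × 106^0.621 ≈ 108.61 kt.
Cyclone Lan: ΔP = 48; V ≈ 6.48 × 48^0.642 ≈ 77.79 kt.
Difference ≈ 108.61 − 77.79 = 30.82 → 31 kt.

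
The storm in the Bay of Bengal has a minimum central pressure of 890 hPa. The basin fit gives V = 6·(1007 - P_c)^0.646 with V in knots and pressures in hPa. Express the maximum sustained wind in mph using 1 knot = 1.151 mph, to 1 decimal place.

ΔP = 1007 − 890 = 117 hPa.
V ≈ 6 × 117^0.646 = 6 × 21.679 ≈ 130.077 kt.
130.077 × 1.151 ≈ 149.72 mph → 149.7 mph.

149.7 mph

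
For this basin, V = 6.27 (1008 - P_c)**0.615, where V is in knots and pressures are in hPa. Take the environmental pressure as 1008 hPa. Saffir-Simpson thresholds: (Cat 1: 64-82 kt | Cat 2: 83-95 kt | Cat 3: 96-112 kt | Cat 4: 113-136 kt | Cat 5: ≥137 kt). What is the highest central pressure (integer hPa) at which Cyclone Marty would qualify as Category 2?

Category 2 begins at V = 83 kt.
Required ΔP = (83/6.27)^(1/0.615) = 13.238^1.626 ≈ 66.69 hPa.
P_c ≤ 1008 − 66.69 = 941.31, so the highest integer P_c is 941 hPa.

941 hPa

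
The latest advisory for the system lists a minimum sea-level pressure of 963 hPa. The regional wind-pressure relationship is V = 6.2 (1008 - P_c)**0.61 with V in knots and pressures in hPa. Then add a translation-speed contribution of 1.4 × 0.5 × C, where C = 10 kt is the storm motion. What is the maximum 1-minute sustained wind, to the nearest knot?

ΔP = 1008 − 963 = 45 hPa.
45^0.61 ≈ 10.197.
V ≈ 6.2 × 10.197 ≈ 63.2 kt.
Translation term: 1.4 × 0.5 × 10 = 7 kt.
Corrected V ≈ 70.2 kt → 70 kt.

70 kt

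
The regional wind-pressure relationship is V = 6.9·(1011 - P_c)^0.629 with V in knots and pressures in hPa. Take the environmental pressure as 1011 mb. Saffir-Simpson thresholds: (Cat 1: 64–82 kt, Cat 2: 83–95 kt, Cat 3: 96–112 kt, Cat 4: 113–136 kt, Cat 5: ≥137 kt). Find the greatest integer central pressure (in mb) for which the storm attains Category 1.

Category 1 begins at V = 64 kt.
Required ΔP = (64/6.9)^(1/0.629) = 9.275^1.590 ≈ 34.51 mb.
P_c ≤ 1011 − 34.51 = 976.49, so the highest integer P_c is 976 mb.

976 mb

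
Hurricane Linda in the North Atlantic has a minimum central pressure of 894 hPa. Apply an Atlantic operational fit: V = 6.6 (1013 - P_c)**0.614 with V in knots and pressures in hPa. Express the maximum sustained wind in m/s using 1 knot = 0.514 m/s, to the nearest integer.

64 m/s

ΔP = 1013 − 894 = 119 hPa.
V ≈ 6.6 × 119^0.614 = 6.6 × 18.810 ≈ 124.145 kt.
124.145 × 0.514 ≈ 63.81 m/s → 64 m/s.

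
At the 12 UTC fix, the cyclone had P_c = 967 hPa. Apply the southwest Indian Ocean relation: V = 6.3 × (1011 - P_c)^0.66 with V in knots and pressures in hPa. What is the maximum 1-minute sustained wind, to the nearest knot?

ΔP = 1011 − 967 = 44 hPa.
44^0.66 ≈ 12.153.
V ≈ 6.3 × 12.153 ≈ 76.6 kt.

77 kt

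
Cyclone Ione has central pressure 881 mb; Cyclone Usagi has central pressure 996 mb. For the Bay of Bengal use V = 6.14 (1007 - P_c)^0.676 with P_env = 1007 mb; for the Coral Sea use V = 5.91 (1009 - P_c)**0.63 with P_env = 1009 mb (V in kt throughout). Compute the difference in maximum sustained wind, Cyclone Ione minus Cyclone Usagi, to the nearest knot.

132 kt

Cyclone Ione: ΔP = 126; V ≈ 6.14 × 126^0.676 ≈ 161.44 kt.
Cyclone Usagi: ΔP = 13; V ≈ 5.91 × 13^0.63 ≈ 29.74 kt.
Difference ≈ 161.44 − 29.74 = 131.70 → 132 kt.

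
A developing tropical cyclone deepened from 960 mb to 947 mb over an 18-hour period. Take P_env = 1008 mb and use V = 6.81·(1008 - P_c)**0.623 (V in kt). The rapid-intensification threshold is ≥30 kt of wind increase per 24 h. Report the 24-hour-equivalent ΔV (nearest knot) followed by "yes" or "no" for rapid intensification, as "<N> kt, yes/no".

16 kt, no

V₁: ΔP = 48, V ≈ 6.81 × 48^0.623 ≈ 75.96 kt.
V₂: ΔP = 61, V ≈ 6.81 × 61^0.623 ≈ 88.19 kt.
ΔV over 18 h = 12.23 kt → 24 h equivalent = 12.23 × 24/18 ≈ 16.31 kt.
16 kt < 30 kt ⇒ not rapid intensification.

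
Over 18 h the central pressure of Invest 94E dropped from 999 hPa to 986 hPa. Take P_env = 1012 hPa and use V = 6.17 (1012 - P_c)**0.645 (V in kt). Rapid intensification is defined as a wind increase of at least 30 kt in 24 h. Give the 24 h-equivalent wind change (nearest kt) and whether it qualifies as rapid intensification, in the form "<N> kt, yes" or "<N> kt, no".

24 kt, no

V₁: ΔP = 13, V ≈ 6.17 × 13^0.645 ≈ 32.27 kt.
V₂: ΔP = 26, V ≈ 6.17 × 26^0.645 ≈ 50.46 kt.
ΔV over 18 h = 18.19 kt → 24 h equivalent = 18.19 × 24/18 ≈ 24.25 kt.
24 kt < 30 kt ⇒ not rapid intensification.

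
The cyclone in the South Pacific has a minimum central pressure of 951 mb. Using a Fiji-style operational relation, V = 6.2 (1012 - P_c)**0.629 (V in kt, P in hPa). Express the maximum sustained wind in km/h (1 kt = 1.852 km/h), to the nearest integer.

ΔP = 1012 − 951 = 61 mb.
V ≈ 6.2 × 61^0.629 = 6.2 × 13.273 ≈ 82.293 kt.
82.293 × 1.852 ≈ 152.41 km/h → 152 km/h.

152 km/h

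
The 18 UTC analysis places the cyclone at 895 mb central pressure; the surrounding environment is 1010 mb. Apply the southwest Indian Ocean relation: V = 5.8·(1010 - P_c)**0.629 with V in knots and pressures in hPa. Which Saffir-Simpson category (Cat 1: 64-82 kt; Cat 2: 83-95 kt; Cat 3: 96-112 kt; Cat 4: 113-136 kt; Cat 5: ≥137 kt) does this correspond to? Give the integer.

ΔP = 1010 − 895 = 115 mb.
V ≈ 5.8 × 115^0.629 = 5.8 × 19.78 ≈ 115 kt.
115 kt falls in the Category 4 band.

4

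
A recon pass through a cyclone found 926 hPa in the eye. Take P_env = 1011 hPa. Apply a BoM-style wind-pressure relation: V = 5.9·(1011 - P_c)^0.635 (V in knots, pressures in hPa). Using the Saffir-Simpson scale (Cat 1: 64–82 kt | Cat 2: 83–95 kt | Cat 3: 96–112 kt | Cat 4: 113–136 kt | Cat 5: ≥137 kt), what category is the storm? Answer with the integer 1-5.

ΔP = 1011 − 926 = 85 hPa.
V ≈ 5.9 × 85^0.635 = 5.9 × 16.80 ≈ 99 kt.
99 kt falls in the Category 3 band.

3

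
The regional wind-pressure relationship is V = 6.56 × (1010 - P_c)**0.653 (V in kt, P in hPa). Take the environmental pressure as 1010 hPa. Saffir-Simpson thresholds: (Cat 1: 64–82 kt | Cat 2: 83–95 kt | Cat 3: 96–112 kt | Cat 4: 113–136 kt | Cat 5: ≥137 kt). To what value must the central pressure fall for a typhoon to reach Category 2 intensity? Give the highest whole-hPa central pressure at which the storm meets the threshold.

Category 2 begins at V = 83 kt.
Required ΔP = (83/6.56)^(1/0.653) = 12.652^1.531 ≈ 48.74 hPa.
P_c ≤ 1010 − 48.74 = 961.26, so the highest integer P_c is 961 hPa.

961 hPa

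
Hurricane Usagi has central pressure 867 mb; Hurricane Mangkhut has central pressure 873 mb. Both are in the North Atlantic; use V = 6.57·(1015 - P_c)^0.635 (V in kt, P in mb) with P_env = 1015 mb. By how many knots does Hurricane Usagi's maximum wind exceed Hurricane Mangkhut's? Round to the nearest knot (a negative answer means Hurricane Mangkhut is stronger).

Hurricane Usagi: ΔP = 148; V ≈ 6.57 × 148^0.635 ≈ 156.92 kt.
Hurricane Mangkhut: ΔP = 142; V ≈ 6.57 × 142^0.635 ≈ 152.85 kt.
Difference ≈ 156.92 − 152.85 = 4.07 → 4 kt.

4 kt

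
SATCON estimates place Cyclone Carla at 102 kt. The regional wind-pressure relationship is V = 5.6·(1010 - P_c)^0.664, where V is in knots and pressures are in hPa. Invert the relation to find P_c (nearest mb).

931 mb

ΔP = (V / 5.6)^(1/0.664) = (102/5.6)^1.506.
102/5.6 = 18.214; 18.214^1.506 ≈ 79.11 mb.
P_c = 1010 − 79.11 = 930.89 ≈ 931 mb.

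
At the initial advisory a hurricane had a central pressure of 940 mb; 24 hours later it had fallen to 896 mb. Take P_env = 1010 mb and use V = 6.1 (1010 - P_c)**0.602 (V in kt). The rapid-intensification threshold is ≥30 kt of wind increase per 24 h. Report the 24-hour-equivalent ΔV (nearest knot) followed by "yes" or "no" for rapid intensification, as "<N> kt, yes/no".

V₁: ΔP = 70, V ≈ 6.1 × 70^0.602 ≈ 78.72 kt.
V₂: ΔP = 114, V ≈ 6.1 × 114^0.602 ≈ 105.58 kt.
ΔV over 24 h = 26.86 kt → 24 h equivalent = 26.86 × 24/24 ≈ 26.86 kt.
27 kt < 30 kt ⇒ not rapid intensification.

27 kt, no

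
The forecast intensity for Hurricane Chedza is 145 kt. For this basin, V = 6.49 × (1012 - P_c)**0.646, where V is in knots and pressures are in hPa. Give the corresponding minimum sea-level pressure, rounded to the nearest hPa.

889 hPa

ΔP = (V / 6.49)^(1/0.646) = (145/6.49)^1.548.
145/6.49 = 22.342; 22.342^1.548 ≈ 122.58 hPa.
P_c = 1012 − 122.58 = 889.42 ≈ 889 hPa.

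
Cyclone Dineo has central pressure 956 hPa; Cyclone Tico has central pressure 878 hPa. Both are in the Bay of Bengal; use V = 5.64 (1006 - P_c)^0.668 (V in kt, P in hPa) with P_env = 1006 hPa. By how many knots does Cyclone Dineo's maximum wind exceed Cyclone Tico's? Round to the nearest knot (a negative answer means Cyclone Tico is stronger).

Cyclone Dineo: ΔP = 50; V ≈ 5.64 × 50^0.668 ≈ 76.95 kt.
Cyclone Tico: ΔP = 128; V ≈ 5.64 × 128^0.668 ≈ 144.18 kt.
Difference ≈ 76.95 − 144.18 = -67.23 → -67 kt.

-67 kt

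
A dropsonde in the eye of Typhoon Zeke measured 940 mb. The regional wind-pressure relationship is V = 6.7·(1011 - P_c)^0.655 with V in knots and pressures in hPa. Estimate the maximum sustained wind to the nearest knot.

109 kt

ΔP = 1011 − 940 = 71 mb.
71^0.655 ≈ 16.315.
V ≈ 6.7 × 16.315 ≈ 109.3 kt.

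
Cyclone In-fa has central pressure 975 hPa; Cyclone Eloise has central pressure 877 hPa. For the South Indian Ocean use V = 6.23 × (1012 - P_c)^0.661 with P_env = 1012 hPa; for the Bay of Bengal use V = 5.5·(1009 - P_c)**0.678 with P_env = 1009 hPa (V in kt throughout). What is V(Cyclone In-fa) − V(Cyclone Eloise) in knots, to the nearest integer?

Cyclone In-fa: ΔP = 37; V ≈ 6.23 × 37^0.661 ≈ 67.77 kt.
Cyclone Eloise: ΔP = 132; V ≈ 5.5 × 132^0.678 ≈ 150.70 kt.
Difference ≈ 67.77 − 150.70 = -82.93 → -83 kt.

-83 kt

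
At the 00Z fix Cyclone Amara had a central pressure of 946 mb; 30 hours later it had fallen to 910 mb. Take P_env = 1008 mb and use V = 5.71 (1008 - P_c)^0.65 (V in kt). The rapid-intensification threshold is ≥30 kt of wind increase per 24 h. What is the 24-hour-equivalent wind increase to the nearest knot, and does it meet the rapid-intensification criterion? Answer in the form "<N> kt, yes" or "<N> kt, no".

23 kt, no

V₁: ΔP = 62, V ≈ 5.71 × 62^0.65 ≈ 83.50 kt.
V₂: ΔP = 98, V ≈ 5.71 × 98^0.65 ≈ 112.44 kt.
ΔV over 30 h = 28.94 kt → 24 h equivalent = 28.94 × 24/30 ≈ 23.15 kt.
23 kt < 30 kt ⇒ not rapid intensification.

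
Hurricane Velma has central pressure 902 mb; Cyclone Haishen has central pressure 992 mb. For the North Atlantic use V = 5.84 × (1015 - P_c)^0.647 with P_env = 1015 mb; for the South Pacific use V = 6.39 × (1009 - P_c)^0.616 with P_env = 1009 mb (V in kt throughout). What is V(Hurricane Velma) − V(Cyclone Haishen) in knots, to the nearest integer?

Hurricane Velma: ΔP = 113; V ≈ 5.84 × 113^0.647 ≈ 124.38 kt.
Cyclone Haishen: ΔP = 17; V ≈ 6.39 × 17^0.616 ≈ 36.60 kt.
Difference ≈ 124.38 − 36.60 = 87.78 → 88 kt.

88 kt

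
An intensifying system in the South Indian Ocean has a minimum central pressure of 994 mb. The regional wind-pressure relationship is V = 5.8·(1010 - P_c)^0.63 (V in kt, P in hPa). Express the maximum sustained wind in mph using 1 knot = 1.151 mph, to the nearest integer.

ΔP = 1010 − 994 = 16 mb.
V ≈ 5.8 × 16^0.63 = 5.8 × 5.736 ≈ 33.268 kt.
33.268 × 1.151 ≈ 38.29 mph → 38 mph.

38 mph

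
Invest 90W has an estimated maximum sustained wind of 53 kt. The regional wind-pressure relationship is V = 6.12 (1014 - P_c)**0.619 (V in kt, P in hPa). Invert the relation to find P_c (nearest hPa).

981 hPa

ΔP = (V / 6.12)^(1/0.619) = (53/6.12)^1.616.
53/6.12 = 8.660; 8.660^1.616 ≈ 32.70 hPa.
P_c = 1014 − 32.70 = 981.30 ≈ 981 hPa.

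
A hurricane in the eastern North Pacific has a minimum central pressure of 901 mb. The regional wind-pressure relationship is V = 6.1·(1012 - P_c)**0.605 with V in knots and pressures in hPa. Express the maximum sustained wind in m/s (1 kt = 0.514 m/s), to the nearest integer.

ΔP = 1012 − 901 = 111 mb.
V ≈ 6.1 × 111^0.605 = 6.1 × 17.275 ≈ 105.378 kt.
105.378 × 0.514 ≈ 54.16 m/s → 54 m/s.

54 m/s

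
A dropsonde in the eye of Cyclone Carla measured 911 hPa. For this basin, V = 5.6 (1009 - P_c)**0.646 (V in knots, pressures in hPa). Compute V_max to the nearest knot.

108 kt

ΔP = 1009 − 911 = 98 hPa.
98^0.646 ≈ 19.334.
V ≈ 5.6 × 19.334 ≈ 108.3 kt.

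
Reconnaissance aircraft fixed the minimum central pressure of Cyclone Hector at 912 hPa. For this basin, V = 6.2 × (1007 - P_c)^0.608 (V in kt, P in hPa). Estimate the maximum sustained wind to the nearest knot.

99 kt

ΔP = 1007 − 912 = 95 hPa.
95^0.608 ≈ 15.939.
V ≈ 6.2 × 15.939 ≈ 98.8 kt.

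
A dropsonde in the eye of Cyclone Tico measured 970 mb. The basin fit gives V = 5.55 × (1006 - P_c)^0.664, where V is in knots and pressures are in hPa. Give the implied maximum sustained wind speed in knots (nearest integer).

ΔP = 1006 − 970 = 36 mb.
36^0.664 ≈ 10.799.
V ≈ 5.55 × 10.799 ≈ 59.9 kt.

60 kt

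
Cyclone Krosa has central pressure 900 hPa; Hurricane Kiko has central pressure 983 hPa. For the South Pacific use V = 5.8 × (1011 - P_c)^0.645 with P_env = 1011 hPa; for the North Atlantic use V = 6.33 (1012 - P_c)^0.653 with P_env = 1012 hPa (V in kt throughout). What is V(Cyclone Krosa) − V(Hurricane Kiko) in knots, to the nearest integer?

64 kt

Cyclone Krosa: ΔP = 111; V ≈ 5.8 × 111^0.645 ≈ 120.97 kt.
Hurricane Kiko: ΔP = 29; V ≈ 6.33 × 29^0.653 ≈ 57.06 kt.
Difference ≈ 120.97 − 57.06 = 63.91 → 64 kt.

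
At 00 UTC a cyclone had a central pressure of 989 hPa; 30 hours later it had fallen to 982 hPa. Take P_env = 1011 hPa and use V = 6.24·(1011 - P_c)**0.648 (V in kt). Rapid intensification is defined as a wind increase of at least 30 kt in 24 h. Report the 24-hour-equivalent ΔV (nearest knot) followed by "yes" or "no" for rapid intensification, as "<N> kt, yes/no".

V₁: ΔP = 22, V ≈ 6.24 × 22^0.648 ≈ 46.25 kt.
V₂: ΔP = 29, V ≈ 6.24 × 29^0.648 ≈ 55.31 kt.
ΔV over 30 h = 9.06 kt → 24 h equivalent = 9.06 × 24/30 ≈ 7.25 kt.
7 kt < 30 kt ⇒ not rapid intensification.

7 kt, no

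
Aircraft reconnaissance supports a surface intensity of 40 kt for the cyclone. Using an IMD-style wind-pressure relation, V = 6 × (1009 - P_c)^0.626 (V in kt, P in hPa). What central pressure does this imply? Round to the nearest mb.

988 mb

ΔP = (V / 6)^(1/0.626) = (40/6)^1.597.
40/6 = 6.667; 6.667^1.597 ≈ 20.71 mb.
P_c = 1009 − 20.71 = 988.29 ≈ 988 mb.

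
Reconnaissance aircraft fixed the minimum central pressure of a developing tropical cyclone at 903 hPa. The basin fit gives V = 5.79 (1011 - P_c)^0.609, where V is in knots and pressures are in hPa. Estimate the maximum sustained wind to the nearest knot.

100 kt

ΔP = 1011 − 903 = 108 hPa.
108^0.609 ≈ 17.312.
V ≈ 5.79 × 17.312 ≈ 100.2 kt.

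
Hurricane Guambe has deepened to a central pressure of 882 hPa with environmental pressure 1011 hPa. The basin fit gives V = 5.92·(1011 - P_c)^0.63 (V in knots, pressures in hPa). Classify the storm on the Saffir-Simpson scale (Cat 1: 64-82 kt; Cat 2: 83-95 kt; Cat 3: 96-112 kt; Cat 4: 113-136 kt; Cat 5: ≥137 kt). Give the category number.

4

ΔP = 1011 − 882 = 129 hPa.
V ≈ 5.92 × 129^0.63 = 5.92 × 21.36 ≈ 126 kt.
126 kt falls in the Category 4 band.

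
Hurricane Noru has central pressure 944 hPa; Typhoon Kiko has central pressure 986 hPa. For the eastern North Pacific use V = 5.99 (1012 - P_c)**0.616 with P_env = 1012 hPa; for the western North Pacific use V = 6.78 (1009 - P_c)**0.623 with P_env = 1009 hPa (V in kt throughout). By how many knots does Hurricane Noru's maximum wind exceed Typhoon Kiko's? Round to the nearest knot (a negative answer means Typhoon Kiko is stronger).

Hurricane Noru: ΔP = 68; V ≈ 5.99 × 68^0.616 ≈ 80.58 kt.
Typhoon Kiko: ΔP = 23; V ≈ 6.78 × 23^0.623 ≈ 47.82 kt.
Difference ≈ 80.58 − 47.82 = 32.76 → 33 kt.

33 kt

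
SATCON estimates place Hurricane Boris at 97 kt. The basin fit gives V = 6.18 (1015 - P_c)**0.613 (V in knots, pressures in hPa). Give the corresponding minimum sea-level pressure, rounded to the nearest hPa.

926 hPa

ΔP = (V / 6.18)^(1/0.613) = (97/6.18)^1.631.
97/6.18 = 15.696; 15.696^1.631 ≈ 89.27 hPa.
P_c = 1015 − 89.27 = 925.73 ≈ 926 hPa.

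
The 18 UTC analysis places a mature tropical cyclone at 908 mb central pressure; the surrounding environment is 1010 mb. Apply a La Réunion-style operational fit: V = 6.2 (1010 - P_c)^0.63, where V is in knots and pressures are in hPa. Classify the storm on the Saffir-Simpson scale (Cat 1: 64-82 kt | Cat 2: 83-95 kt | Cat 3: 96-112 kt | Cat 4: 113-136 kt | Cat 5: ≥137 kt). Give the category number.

ΔP = 1010 − 908 = 102 mb.
V ≈ 6.2 × 102^0.63 = 6.2 × 18.43 ≈ 114 kt.
114 kt falls in the Category 4 band.

4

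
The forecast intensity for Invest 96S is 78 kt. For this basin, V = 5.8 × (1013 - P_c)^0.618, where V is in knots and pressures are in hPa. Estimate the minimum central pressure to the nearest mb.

ΔP = (V / 5.8)^(1/0.618) = (78/5.8)^1.618.
78/5.8 = 13.448; 13.448^1.618 ≈ 67.04 mb.
P_c = 1013 − 67.04 = 945.96 ≈ 946 mb.

946 mb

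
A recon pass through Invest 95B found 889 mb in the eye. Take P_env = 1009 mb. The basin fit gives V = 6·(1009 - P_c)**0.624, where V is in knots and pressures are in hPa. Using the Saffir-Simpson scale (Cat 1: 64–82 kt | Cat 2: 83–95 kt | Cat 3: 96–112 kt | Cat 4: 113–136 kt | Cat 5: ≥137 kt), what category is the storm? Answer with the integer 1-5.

4

ΔP = 1009 − 889 = 120 mb.
V ≈ 6 × 120^0.624 = 6 × 19.83 ≈ 119 kt.
119 kt falls in the Category 4 band.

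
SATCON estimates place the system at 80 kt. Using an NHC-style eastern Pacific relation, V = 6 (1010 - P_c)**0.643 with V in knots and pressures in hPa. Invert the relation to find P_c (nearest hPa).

ΔP = (V / 6)^(1/0.643) = (80/6)^1.555.
80/6 = 13.333; 13.333^1.555 ≈ 56.17 hPa.
P_c = 1010 − 56.17 = 953.83 ≈ 954 hPa.

954 hPa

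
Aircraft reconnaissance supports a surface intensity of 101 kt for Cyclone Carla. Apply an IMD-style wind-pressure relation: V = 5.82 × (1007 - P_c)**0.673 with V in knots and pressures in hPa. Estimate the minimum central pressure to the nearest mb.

938 mb

ΔP = (V / 5.82)^(1/0.673) = (101/5.82)^1.486.
101/5.82 = 17.354; 17.354^1.486 ≈ 69.44 mb.
P_c = 1007 − 69.44 = 937.56 ≈ 938 mb.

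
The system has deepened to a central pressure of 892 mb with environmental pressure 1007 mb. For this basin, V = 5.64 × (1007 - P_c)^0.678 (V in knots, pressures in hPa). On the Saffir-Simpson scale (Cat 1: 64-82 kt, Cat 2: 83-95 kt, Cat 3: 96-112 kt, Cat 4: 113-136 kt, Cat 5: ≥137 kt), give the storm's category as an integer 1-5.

ΔP = 1007 − 892 = 115 mb.
V ≈ 5.64 × 115^0.678 = 5.64 × 24.95 ≈ 141 kt.
141 kt falls in the Category 5 band.

5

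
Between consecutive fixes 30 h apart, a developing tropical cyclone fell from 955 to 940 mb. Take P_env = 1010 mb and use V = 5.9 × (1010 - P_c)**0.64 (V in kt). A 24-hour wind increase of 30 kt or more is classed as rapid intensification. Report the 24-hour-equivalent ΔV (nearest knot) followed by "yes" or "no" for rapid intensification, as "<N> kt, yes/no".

10 kt, no

V₁: ΔP = 55, V ≈ 5.9 × 55^0.64 ≈ 76.68 kt.
V₂: ΔP = 70, V ≈ 5.9 × 70^0.64 ≈ 89.48 kt.
ΔV over 30 h = 12.80 kt → 24 h equivalent = 12.80 × 24/30 ≈ 10.24 kt.
10 kt < 30 kt ⇒ not rapid intensification.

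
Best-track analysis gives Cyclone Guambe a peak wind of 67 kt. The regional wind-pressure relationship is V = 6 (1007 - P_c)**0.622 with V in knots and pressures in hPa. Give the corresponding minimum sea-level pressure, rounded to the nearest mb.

ΔP = (V / 6)^(1/0.622) = (67/6)^1.608.
67/6 = 11.167; 11.167^1.608 ≈ 48.39 mb.
P_c = 1007 − 48.39 = 958.61 ≈ 959 mb.

959 mb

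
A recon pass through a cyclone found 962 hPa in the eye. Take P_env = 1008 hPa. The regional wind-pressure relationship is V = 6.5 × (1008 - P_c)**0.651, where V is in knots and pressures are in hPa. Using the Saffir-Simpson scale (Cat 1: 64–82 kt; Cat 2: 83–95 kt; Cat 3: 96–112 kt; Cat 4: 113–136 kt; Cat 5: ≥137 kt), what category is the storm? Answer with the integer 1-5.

1

ΔP = 1008 − 962 = 46 hPa.
V ≈ 6.5 × 46^0.651 = 6.5 × 12.09 ≈ 79 kt.
79 kt falls in the Category 1 band.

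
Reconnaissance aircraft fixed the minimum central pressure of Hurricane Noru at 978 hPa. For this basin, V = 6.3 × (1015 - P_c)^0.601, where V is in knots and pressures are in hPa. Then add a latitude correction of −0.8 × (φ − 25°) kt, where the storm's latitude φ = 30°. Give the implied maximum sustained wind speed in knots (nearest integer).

51 kt

ΔP = 1015 − 978 = 37 hPa.
37^0.601 ≈ 8.760.
V ≈ 6.3 × 8.760 ≈ 55.2 kt.
Latitude correction: −0.8 × (30 − 25) = -4 kt.
Corrected V ≈ 51.2 kt → 51 kt.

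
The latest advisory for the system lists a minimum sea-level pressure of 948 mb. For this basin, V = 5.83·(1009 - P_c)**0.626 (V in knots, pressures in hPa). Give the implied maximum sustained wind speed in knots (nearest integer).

76 kt

ΔP = 1009 − 948 = 61 mb.
61^0.626 ≈ 13.110.
V ≈ 5.83 × 13.110 ≈ 76.4 kt.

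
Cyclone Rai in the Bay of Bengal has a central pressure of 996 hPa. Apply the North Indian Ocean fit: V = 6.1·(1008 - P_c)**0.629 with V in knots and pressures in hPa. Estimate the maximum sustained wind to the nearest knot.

29 kt

ΔP = 1008 − 996 = 12 hPa.
12^0.629 ≈ 4.773.
V ≈ 6.1 × 4.773 ≈ 29.1 kt.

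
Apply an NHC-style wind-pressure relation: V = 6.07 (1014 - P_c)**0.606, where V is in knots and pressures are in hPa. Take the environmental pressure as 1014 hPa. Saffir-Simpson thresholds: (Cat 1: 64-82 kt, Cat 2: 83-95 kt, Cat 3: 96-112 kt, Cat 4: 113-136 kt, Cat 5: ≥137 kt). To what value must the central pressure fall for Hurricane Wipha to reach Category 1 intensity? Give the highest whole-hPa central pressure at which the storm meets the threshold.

Category 1 begins at V = 64 kt.
Required ΔP = (64/6.07)^(1/0.606) = 10.544^1.650 ≈ 48.76 hPa.
P_c ≤ 1014 − 48.76 = 965.24, so the highest integer P_c is 965 hPa.

965 hPa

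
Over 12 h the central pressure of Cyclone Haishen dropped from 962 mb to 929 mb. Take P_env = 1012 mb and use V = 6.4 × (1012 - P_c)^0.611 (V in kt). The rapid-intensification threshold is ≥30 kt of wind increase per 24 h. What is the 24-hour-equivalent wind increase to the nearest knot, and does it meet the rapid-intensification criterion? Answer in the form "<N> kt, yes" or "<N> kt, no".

V₁: ΔP = 50, V ≈ 6.4 × 50^0.611 ≈ 69.86 kt.
V₂: ΔP = 83, V ≈ 6.4 × 83^0.611 ≈ 95.22 kt.
ΔV over 12 h = 25.36 kt → 24 h equivalent = 25.36 × 24/12 ≈ 50.72 kt.
51 kt ≥ 30 kt ⇒ rapid intensification.

51 kt, yes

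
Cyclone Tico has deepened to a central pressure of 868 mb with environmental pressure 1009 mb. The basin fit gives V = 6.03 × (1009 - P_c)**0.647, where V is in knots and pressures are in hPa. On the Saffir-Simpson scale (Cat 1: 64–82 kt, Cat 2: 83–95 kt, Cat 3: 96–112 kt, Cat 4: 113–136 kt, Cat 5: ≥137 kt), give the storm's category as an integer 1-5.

ΔP = 1009 − 868 = 141 mb.
V ≈ 6.03 × 141^0.647 = 6.03 × 24.58 ≈ 148 kt.
148 kt falls in the Category 5 band.

5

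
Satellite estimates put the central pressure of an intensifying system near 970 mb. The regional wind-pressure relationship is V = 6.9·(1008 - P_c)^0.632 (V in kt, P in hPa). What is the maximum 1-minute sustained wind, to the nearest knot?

69 kt

ΔP = 1008 − 970 = 38 mb.
38^0.632 ≈ 9.964.
V ≈ 6.9 × 9.964 ≈ 68.7 kt.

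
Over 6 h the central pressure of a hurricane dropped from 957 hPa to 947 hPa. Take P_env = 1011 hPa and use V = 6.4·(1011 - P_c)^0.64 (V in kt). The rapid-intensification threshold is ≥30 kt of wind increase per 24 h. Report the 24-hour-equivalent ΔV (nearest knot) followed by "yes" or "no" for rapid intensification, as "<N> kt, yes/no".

38 kt, yes

V₁: ΔP = 54, V ≈ 6.4 × 54^0.64 ≈ 82.21 kt.
V₂: ΔP = 64, V ≈ 6.4 × 64^0.64 ≈ 91.65 kt.
ΔV over 6 h = 9.44 kt → 24 h equivalent = 9.44 × 24/6 ≈ 37.76 kt.
38 kt ≥ 30 kt ⇒ rapid intensification.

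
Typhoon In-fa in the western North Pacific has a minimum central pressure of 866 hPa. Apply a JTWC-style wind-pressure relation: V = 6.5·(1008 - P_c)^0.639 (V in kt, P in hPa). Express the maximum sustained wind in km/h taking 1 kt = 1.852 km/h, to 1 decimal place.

ΔP = 1008 − 866 = 142 hPa.
V ≈ 6.5 × 142^0.639 = 6.5 × 23.731 ≈ 154.250 kt.
154.250 × 1.852 ≈ 285.67 km/h → 285.7 km/h.

285.7 km/h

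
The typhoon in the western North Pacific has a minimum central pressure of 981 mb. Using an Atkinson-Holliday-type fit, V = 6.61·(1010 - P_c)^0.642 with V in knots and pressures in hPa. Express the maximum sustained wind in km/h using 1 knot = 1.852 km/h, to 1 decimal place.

106.3 km/h

ΔP = 1010 − 981 = 29 mb.
V ≈ 6.61 × 29^0.642 = 6.61 × 8.687 ≈ 57.420 kt.
57.420 × 1.852 ≈ 106.34 km/h → 106.3 km/h.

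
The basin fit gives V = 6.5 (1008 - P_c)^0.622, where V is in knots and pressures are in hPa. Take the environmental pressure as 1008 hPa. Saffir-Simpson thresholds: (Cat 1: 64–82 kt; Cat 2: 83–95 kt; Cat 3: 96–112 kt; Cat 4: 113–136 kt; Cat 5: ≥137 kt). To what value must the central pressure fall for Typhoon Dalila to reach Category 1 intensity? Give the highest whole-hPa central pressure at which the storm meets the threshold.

968 hPa

Category 1 begins at V = 64 kt.
Required ΔP = (64/6.5)^(1/0.622) = 9.846^1.608 ≈ 39.53 hPa.
P_c ≤ 1008 − 39.53 = 968.47, so the highest integer P_c is 968 hPa.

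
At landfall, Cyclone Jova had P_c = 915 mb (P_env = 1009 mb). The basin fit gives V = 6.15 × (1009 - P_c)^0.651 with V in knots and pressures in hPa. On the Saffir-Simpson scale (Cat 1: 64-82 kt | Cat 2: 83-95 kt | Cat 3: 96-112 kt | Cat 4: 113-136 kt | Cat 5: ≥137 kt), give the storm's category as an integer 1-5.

4

ΔP = 1009 − 915 = 94 mb.
V ≈ 6.15 × 94^0.651 = 6.15 × 19.25 ≈ 118 kt.
118 kt falls in the Category 4 band.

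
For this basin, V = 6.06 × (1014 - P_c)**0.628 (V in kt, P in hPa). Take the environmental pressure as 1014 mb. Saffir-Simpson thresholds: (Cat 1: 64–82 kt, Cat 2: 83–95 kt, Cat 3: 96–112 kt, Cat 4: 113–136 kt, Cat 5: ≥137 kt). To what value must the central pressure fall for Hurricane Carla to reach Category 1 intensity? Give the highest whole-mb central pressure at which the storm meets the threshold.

971 mb

Category 1 begins at V = 64 kt.
Required ΔP = (64/6.06)^(1/0.628) = 10.561^1.592 ≈ 42.67 mb.
P_c ≤ 1014 − 42.67 = 971.33, so the highest integer P_c is 971 mb.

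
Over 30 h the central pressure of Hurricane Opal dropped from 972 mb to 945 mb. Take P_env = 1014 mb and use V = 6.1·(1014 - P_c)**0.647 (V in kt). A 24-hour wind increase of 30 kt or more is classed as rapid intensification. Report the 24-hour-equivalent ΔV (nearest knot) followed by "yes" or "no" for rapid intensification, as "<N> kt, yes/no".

21 kt, no

V₁: ΔP = 42, V ≈ 6.1 × 42^0.647 ≈ 68.48 kt.
V₂: ΔP = 69, V ≈ 6.1 × 69^0.647 ≈ 94.42 kt.
ΔV over 30 h = 25.94 kt → 24 h equivalent = 25.94 × 24/30 ≈ 20.75 kt.
21 kt < 30 kt ⇒ not rapid intensification.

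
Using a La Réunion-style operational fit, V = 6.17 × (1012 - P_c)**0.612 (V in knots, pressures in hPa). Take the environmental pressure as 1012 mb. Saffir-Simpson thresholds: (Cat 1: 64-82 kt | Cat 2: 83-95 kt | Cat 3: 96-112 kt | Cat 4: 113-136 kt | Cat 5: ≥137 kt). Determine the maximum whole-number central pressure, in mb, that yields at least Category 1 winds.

966 mb

Category 1 begins at V = 64 kt.
Required ΔP = (64/6.17)^(1/0.612) = 10.373^1.634 ≈ 45.70 mb.
P_c ≤ 1012 − 45.70 = 966.30, so the highest integer P_c is 966 mb.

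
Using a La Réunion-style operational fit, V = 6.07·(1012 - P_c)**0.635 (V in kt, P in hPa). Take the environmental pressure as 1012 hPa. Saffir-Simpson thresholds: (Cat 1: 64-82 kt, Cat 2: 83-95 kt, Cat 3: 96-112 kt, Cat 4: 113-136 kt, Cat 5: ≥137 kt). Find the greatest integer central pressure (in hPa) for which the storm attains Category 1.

971 hPa

Category 1 begins at V = 64 kt.
Required ΔP = (64/6.07)^(1/0.635) = 10.544^1.575 ≈ 40.83 hPa.
P_c ≤ 1012 − 40.83 = 971.17, so the highest integer P_c is 971 hPa.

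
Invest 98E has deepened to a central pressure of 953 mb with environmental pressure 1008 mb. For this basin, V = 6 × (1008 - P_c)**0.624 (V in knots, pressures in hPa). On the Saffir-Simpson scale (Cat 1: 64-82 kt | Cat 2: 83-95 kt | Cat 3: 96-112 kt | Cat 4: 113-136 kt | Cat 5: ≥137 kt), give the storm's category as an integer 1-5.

ΔP = 1008 − 953 = 55 mb.
V ≈ 6 × 55^0.624 = 6 × 12.19 ≈ 73 kt.
73 kt falls in the Category 1 band.

1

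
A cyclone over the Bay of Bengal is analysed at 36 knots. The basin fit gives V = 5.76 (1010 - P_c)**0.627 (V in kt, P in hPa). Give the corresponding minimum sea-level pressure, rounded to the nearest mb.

ΔP = (V / 5.76)^(1/0.627) = (36/5.76)^1.595.
36/5.76 = 6.250; 6.250^1.595 ≈ 18.59 mb.
P_c = 1010 − 18.59 = 991.41 ≈ 991 mb.

991 mb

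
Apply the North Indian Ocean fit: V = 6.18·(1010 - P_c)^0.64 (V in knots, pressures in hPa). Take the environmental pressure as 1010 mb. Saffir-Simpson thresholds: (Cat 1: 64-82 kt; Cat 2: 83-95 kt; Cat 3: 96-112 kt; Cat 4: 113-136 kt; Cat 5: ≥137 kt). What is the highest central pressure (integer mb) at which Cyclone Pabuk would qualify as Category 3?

Category 3 begins at V = 96 kt.
Required ΔP = (96/6.18)^(1/0.64) = 15.534^1.562 ≈ 72.67 mb.
P_c ≤ 1010 − 72.67 = 937.33, so the highest integer P_c is 937 mb.

937 mb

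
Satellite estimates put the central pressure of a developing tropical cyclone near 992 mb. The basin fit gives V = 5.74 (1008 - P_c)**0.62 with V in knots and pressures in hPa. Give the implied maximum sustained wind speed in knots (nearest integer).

ΔP = 1008 − 992 = 16 mb.
16^0.62 ≈ 5.579.
V ≈ 5.74 × 5.579 ≈ 32.0 kt.

32 kt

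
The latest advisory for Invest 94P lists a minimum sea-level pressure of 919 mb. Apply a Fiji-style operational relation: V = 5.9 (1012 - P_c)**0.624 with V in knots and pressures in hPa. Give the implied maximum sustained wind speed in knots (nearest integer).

ΔP = 1012 − 919 = 93 mb.
93^0.624 ≈ 16.917.
V ≈ 5.9 × 16.917 ≈ 99.8 kt.

100 kt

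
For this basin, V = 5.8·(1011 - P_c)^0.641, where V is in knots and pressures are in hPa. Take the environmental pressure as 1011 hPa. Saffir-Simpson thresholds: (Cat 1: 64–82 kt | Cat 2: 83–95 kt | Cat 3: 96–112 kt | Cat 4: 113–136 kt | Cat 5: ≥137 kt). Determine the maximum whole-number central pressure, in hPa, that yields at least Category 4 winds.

908 hPa

Category 4 begins at V = 113 kt.
Required ΔP = (113/5.8)^(1/0.641) = 19.483^1.560 ≈ 102.79 hPa.
P_c ≤ 1011 − 102.79 = 908.21, so the highest integer P_c is 908 hPa.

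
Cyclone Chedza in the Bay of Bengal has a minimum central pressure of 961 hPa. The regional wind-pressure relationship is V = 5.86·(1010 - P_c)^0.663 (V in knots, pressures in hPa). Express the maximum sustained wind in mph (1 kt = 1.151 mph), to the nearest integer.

ΔP = 1010 − 961 = 49 hPa.
V ≈ 5.86 × 49^0.663 = 5.86 × 13.201 ≈ 77.357 kt.
77.357 × 1.151 ≈ 89.04 mph → 89 mph.

89 mph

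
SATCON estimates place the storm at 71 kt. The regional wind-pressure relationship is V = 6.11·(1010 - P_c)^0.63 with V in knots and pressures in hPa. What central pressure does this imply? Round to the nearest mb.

ΔP = (V / 6.11)^(1/0.63) = (71/6.11)^1.587.
71/6.11 = 11.620; 11.620^1.587 ≈ 49.07 mb.
P_c = 1010 − 49.07 = 960.93 ≈ 961 mb.

961 mb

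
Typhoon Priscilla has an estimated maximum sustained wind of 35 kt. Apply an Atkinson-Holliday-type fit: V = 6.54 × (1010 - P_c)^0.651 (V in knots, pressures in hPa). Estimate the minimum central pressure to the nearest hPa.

997 hPa

ΔP = (V / 6.54)^(1/0.651) = (35/6.54)^1.536.
35/6.54 = 5.352; 5.352^1.536 ≈ 13.15 hPa.
P_c = 1010 − 13.15 = 996.85 ≈ 997 hPa.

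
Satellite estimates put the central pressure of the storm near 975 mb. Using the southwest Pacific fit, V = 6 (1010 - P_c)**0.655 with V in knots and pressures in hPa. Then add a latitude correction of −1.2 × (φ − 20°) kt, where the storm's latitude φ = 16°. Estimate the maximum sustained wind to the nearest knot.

66 kt

ΔP = 1010 − 975 = 35 mb.
35^0.655 ≈ 10.265.
V ≈ 6 × 10.265 ≈ 61.6 kt.
Latitude correction: −1.2 × (16 − 20) = 4.8 kt.
Corrected V ≈ 66.4 kt → 66 kt.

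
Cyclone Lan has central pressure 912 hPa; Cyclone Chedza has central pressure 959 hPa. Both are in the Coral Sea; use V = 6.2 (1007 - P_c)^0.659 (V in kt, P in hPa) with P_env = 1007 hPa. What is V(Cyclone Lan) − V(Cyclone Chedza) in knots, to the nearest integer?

Cyclone Lan: ΔP = 95; V ≈ 6.2 × 95^0.659 ≈ 124.66 kt.
Cyclone Chedza: ΔP = 48; V ≈ 6.2 × 48^0.659 ≈ 79.49 kt.
Difference ≈ 124.66 − 79.49 = 45.17 → 45 kt.

45 kt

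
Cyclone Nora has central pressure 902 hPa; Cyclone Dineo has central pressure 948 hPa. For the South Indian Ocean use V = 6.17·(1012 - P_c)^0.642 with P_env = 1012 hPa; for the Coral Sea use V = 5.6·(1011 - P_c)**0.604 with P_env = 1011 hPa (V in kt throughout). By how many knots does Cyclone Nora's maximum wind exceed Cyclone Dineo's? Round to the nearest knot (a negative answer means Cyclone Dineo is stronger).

58 kt

Cyclone Nora: ΔP = 110; V ≈ 6.17 × 110^0.642 ≈ 126.14 kt.
Cyclone Dineo: ΔP = 63; V ≈ 5.6 × 63^0.604 ≈ 68.39 kt.
Difference ≈ 126.14 − 68.39 = 57.75 → 58 kt.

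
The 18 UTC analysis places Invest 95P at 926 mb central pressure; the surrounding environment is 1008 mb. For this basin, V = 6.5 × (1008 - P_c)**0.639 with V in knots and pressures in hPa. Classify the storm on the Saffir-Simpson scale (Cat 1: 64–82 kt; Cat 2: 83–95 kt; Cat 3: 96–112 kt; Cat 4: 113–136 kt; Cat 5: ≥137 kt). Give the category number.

ΔP = 1008 − 926 = 82 mb.
V ≈ 6.5 × 82^0.639 = 6.5 × 16.71 ≈ 109 kt.
109 kt falls in the Category 3 band.

3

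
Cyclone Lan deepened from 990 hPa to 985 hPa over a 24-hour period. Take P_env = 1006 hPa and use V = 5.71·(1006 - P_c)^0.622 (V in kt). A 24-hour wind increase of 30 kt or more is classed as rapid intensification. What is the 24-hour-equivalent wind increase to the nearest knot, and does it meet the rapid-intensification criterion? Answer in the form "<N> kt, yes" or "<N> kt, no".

6 kt, no

V₁: ΔP = 16, V ≈ 5.71 × 16^0.622 ≈ 32.03 kt.
V₂: ΔP = 21, V ≈ 5.71 × 21^0.622 ≈ 37.94 kt.
ΔV over 24 h = 5.91 kt → 24 h equivalent = 5.91 × 24/24 ≈ 5.91 kt.
6 kt < 30 kt ⇒ not rapid intensification.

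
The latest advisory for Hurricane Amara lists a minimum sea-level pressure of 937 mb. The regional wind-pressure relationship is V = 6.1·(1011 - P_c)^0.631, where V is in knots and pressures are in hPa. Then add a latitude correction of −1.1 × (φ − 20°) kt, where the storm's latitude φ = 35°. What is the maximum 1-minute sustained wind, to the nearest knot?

ΔP = 1011 − 937 = 74 mb.
74^0.631 ≈ 15.118.
V ≈ 6.1 × 15.118 ≈ 92.2 kt.
Latitude correction: −1.1 × (35 − 20) = -16.5 kt.
Corrected V ≈ 75.7 kt → 76 kt.

76 kt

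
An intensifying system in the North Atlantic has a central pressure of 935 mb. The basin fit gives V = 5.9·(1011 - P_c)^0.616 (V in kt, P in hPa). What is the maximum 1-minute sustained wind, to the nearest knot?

85 kt

ΔP = 1011 − 935 = 76 mb.
76^0.616 ≈ 14.407.
V ≈ 5.9 × 14.407 ≈ 85.0 kt.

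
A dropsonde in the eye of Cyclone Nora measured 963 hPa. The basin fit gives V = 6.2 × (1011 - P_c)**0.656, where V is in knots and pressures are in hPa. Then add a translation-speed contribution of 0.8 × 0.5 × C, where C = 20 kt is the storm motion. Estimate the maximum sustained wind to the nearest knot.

87 kt

ΔP = 1011 − 963 = 48 hPa.
48^0.656 ≈ 12.673.
V ≈ 6.2 × 12.673 ≈ 78.6 kt.
Translation term: 0.8 × 0.5 × 20 = 8 kt.
Corrected V ≈ 86.6 kt → 87 kt.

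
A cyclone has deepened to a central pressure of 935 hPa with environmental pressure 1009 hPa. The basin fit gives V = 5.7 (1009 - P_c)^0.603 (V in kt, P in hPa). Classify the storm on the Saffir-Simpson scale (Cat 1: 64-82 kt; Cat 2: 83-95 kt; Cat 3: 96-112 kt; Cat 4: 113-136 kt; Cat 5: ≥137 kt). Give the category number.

ΔP = 1009 − 935 = 74 hPa.
V ≈ 5.7 × 74^0.603 = 5.7 × 13.40 ≈ 76 kt.
76 kt falls in the Category 1 band.

1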